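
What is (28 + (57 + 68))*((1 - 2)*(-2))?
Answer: 306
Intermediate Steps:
(28 + (57 + 68))*((1 - 2)*(-2)) = (28 + 125)*(-1*(-2)) = 153*2 = 306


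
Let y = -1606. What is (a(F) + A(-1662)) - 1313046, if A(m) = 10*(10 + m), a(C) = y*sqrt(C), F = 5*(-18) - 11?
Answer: -1329566 - 1606*I*sqrt(101) ≈ -1.3296e+6 - 16140.0*I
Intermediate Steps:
F = -101 (F = -90 - 11 = -101)
a(C) = -1606*sqrt(C)
A(m) = 100 + 10*m
(a(F) + A(-1662)) - 1313046 = (-1606*I*sqrt(101) + (100 + 10*(-1662))) - 1313046 = (-1606*I*sqrt(101) + (100 - 16620)) - 1313046 = (-1606*I*sqrt(101) - 16520) - 1313046 = (-16520 - 1606*I*sqrt(101)) - 1313046 = -1329566 - 1606*I*sqrt(101)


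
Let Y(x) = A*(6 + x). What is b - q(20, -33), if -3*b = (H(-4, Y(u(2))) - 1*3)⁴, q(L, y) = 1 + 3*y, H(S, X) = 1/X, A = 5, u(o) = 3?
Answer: 883165814/12301875 ≈ 71.791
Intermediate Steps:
Y(x) = 30 + 5*x (Y(x) = 5*(6 + x) = 30 + 5*x)
H(S, X) = 1/X
b = -322417936/12301875 (b = -(1/(30 + 5*3) - 1*3)⁴/3 = -(1/(30 + 15) - 3)⁴/3 = -(1/45 - 3)⁴/3 = -(-134/45)⁴/3 = -⅓*322417936/4100625 = -322417936/12301875 ≈ -26.209)
b - q(20, -33) = -322417936/12301875 - (1 + 3*(-33)) = -322417936/12301875 - (1 - 99) = -322417936/12301875 - 1*(-98) = -322417936/12301875 + 98 = 883165814/12301875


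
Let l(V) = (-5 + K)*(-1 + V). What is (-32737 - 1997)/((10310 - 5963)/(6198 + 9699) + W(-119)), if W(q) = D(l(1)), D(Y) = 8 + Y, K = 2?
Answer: -26293638/6263 ≈ -4198.3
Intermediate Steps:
l(V) = 3 - 3*V (l(V) = (-5 + 2)*(-1 + V) = -3*(-1 + V) = 3 - 3*V)
W(q) = 8 (W(q) = 8 + (3 - 3*1) = 8 + (3 - 3) = 8 + 0 = 8)
(-32737 - 1997)/((10310 - 5963)/(6198 + 9699) + W(-119)) = (-32737 - 1997)/((10310 - 5963)/(6198 + 9699) + 8) = -34734/(4347/15897 + 8) = -34734/(4347*(1/15897) + 8) = -34734/(207/757 + 8) = -34734/6263/757 = -34734*757/6263 = -26293638/6263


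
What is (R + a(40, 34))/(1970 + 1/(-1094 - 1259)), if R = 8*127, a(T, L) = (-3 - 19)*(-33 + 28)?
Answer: 2649478/4635409 ≈ 0.57157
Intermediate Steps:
a(T, L) = 110 (a(T, L) = -22*(-5) = 110)
R = 1016
(R + a(40, 34))/(1970 + 1/(-1094 - 1259)) = (1016 + 110)/(1970 + 1/(-1094 - 1259)) = 1126/(1970 + 1/(-2353)) = 1126/(1970 - 1/2353) = 1126/(4635409/2353) = 1126*(2353/4635409) = 2649478/4635409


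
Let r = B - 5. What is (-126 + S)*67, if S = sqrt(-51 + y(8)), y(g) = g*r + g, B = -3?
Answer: -8442 + 67*I*sqrt(107) ≈ -8442.0 + 693.05*I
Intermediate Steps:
r = -8 (r = -3 - 5 = -8)
y(g) = -7*g (y(g) = g*(-8) + g = -8*g + g = -7*g)
S = I*sqrt(107) (S = sqrt(-51 - 7*8) = sqrt(-51 - 56) = sqrt(-107) = I*sqrt(107) ≈ 10.344*I)
(-126 + S)*67 = (-126 + I*sqrt(107))*67 = -8442 + 67*I*sqrt(107)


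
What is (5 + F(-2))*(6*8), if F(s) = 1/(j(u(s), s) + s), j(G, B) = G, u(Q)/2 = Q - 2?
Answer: 1176/5 ≈ 235.20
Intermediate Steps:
u(Q) = -4 + 2*Q (u(Q) = 2*(Q - 2) = 2*(-2 + Q) = -4 + 2*Q)
F(s) = 1/(-4 + 3*s) (F(s) = 1/((-4 + 2*s) + s) = 1/(-4 + 3*s))
(5 + F(-2))*(6*8) = (5 + 1/(-4 + 3*(-2)))*(6*8) = (5 + 1/(-4 - 6))*48 = (5 + 1/(-10))*48 = (5 - ⅒)*48 = (49/10)*48 = 1176/5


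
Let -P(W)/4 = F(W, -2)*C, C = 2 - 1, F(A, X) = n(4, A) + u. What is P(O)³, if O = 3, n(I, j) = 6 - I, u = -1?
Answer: -64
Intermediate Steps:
F(A, X) = 1 (F(A, X) = (6 - 1*4) - 1 = (6 - 4) - 1 = 2 - 1 = 1)
C = 1
P(W) = -4
P(O)³ = (-4)³ = -64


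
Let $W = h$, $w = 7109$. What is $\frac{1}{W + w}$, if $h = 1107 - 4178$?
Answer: $\frac{1}{4038} \approx 0.00024765$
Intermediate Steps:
$h = -3071$
$W = -3071$
$\frac{1}{W + w} = \frac{1}{-3071 + 7109} = \frac{1}{4038}$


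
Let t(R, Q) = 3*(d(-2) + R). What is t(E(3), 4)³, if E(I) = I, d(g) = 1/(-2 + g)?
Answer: 35937/64 ≈ 561.52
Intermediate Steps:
t(R, Q) = -¾ + 3*R (t(R, Q) = 3*(1/(-2 - 2) + R) = 3*(1/(-4) + R) = 3*(-¼ + R) = -¾ + 3*R)
t(E(3), 4)³ = (-¾ + 3*3)³ = (-¾ + 9)³ = (33/4)³ = 35937/64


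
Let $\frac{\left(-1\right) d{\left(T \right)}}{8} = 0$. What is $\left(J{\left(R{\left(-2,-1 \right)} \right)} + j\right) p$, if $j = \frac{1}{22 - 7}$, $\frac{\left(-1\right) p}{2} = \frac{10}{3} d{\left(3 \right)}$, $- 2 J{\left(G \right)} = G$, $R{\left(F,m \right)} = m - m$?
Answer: $0$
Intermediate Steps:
$d{\left(T \right)} = 0$ ($d{\left(T \right)} = \left(-8\right) 0 = 0$)
$R{\left(F,m \right)} = 0$
$J{\left(G \right)} = - \frac{G}{2}$
$p = 0$ ($p = - 2 \cdot \frac{10}{3} \cdot 0 = \left(-2\right) 0 = 0$)
$j = \frac{1}{15} \approx 0.066667$
$\left(J{\left(R{\left(-2,-1 \right)} \right)} + j\right) p = \left(\left(- \frac{1}{2}\right) 0 + \frac{1}{15}\right) 0 = \left(0 + \frac{1}{15}\right) 0 = \frac{1}{15} \cdot 0 = 0$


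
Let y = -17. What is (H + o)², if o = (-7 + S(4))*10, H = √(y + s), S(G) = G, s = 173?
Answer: 1056 - 120*√39 ≈ 306.60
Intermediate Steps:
H = 2*√39 (H = √(-17 + 173) = √156 = 2*√39 ≈ 12.490)
o = -30 (o = (-7 + 4)*10 = -3*10 = -30)
(H + o)² = (2*√39 - 30)² = (-30 + 2*√39)²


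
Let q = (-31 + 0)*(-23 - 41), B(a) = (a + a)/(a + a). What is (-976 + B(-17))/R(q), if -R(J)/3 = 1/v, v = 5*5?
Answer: 8125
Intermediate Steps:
v = 25
B(a) = 1 (B(a) = (2*a)/((2*a)) = (2*a)*(1/(2*a)) = 1)
q = 1984 (q = -31*(-64) = 1984)
R(J) = -3/25
(-976 + B(-17))/R(q) = (-976 + 1)/(-3/25) = -975*(-25/3) = 8125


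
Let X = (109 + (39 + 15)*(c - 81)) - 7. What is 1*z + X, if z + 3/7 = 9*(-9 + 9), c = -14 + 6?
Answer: -32931/7 ≈ -4704.4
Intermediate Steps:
c = -8
z = -3/7 (z = -3/7 + 9*(-9 + 9) = -3/7 + 9*0 = -3/7 + 0 = -3/7 ≈ -0.42857)
X = -4704 (X = (109 + (39 + 15)*(-8 - 81)) - 7 = (109 + 54*(-89)) - 7 = (109 - 4806) - 7 = -4697 - 7 = -4704)
1*z + X = 1*(-3/7) - 4704 = -3/7 - 4704 = -32931/7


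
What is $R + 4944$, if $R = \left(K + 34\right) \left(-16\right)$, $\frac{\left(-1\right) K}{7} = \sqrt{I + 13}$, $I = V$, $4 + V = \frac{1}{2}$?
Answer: $4400 + 56 \sqrt{38} \approx 4745.2$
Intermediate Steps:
$V = - \frac{7}{2}$ ($V = -4 + \frac{1}{2} = - \frac{7}{2} \approx -3.5$)
$I = - \frac{7}{2} \approx -3.5$
$K = - \frac{7 \sqrt{38}}{2}$ ($K = - 7 \sqrt{- \frac{7}{2} + 13} = - 7 \sqrt{\frac{19}{2}} = - 7 \frac{\sqrt{38}}{2} = - \frac{7 \sqrt{38}}{2} \approx -21.575$)
$R = -544 + 56 \sqrt{38}$ ($R = \left(- \frac{7 \sqrt{38}}{2} + 34\right) \left(-16\right) = \left(34 - \frac{7 \sqrt{38}}{2}\right) \left(-16\right) = -544 + 56 \sqrt{38} \approx -198.79$)
$R + 4944 = \left(-544 + 56 \sqrt{38}\right) + 4944 = 4400 + 56 \sqrt{38}$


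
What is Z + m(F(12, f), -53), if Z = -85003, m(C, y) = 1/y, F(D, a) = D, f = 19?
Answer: -4505160/53 ≈ -85003.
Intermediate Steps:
Z + m(F(12, f), -53) = -85003 + 1/(-53) = -85003 - 1/53 = -4505160/53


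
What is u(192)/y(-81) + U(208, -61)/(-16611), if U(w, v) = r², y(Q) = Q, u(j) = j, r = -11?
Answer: -355457/149499 ≈ -2.3777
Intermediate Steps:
U(w, v) = 121 (U(w, v) = (-11)² = 121)
u(192)/y(-81) + U(208, -61)/(-16611) = 192/(-81) + 121/(-16611) = 192*(-1/81) + 121*(-1/16611) = -64/27 - 121/16611 = -355457/149499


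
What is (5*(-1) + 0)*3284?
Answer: -16420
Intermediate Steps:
(5*(-1) + 0)*3284 = (-5 + 0)*3284 = -5*3284 = -16420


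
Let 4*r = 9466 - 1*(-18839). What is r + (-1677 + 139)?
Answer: 22153/4 ≈ 5538.3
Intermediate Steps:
r = 28305/4 (r = (9466 - 1*(-18839))/4 = (9466 + 18839)/4 = (¼)*28305 = 28305/4 ≈ 7076.3)
r + (-1677 + 139) = 28305/4 + (-1677 + 139) = 28305/4 - 1538 = 22153/4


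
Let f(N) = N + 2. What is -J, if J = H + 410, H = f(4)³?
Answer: -626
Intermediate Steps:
f(N) = 2 + N
H = 216 (H = (2 + 4)³ = 6³ = 216)
J = 626 (J = 216 + 410 = 626)
-J = -1*626 = -626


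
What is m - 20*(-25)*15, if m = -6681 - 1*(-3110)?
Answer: 3929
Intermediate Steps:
m = -3571 (m = -6681 + 3110 = -3571)
m - 20*(-25)*15 = -3571 - 20*(-25)*15 = -3571 + 500*15 = -3571 + 7500 = 3929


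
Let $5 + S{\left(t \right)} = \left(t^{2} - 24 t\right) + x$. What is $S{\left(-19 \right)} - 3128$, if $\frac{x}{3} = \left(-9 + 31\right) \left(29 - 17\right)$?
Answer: $-1524$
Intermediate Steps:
$x = 792$ ($x = 3 \left(-9 + 31\right) \left(29 - 17\right) = 3 \cdot 22 \cdot 12 = 3 \cdot 264 = 792$)
$S{\left(t \right)} = 787 + t^{2} - 24 t$ ($S{\left(t \right)} = -5 + \left(\left(t^{2} - 24 t\right) + 792\right) = -5 + \left(792 + t^{2} - 24 t\right) = 787 + t^{2} - 24 t$)
$S{\left(-19 \right)} - 3128 = \left(787 + \left(-19\right)^{2} - -456\right) - 3128 = \left(787 + 361 + 456\right) - 3128 = 1604 - 3128 = -1524$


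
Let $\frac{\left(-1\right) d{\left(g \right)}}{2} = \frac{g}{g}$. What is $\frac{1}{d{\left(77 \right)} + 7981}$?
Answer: $\frac{1}{7979} \approx 0.00012533$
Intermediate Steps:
$d{\left(g \right)} = -2$ ($d{\left(g \right)} = - 2 \frac{g}{g} = \left(-2\right) 1 = -2$)
$\frac{1}{d{\left(77 \right)} + 7981} = \frac{1}{-2 + 7981} = \frac{1}{7979}$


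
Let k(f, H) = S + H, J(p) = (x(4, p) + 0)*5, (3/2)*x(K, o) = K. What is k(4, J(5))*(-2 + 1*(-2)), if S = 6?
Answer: -232/3 ≈ -77.333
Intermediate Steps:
x(K, o) = 2*K/3
J(p) = 40/3 (J(p) = ((⅔)*4 + 0)*5 = (8/3 + 0)*5 = (8/3)*5 = 40/3)
k(f, H) = 6 + H
k(4, J(5))*(-2 + 1*(-2)) = (6 + 40/3)*(-2 + 1*(-2)) = 58*(-2 - 2)/3 = (58/3)*(-4) = -232/3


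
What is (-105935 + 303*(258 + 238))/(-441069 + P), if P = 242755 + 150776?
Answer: -44353/47538 ≈ -0.93300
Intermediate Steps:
P = 393531
(-105935 + 303*(258 + 238))/(-441069 + P) = (-105935 + 303*(258 + 238))/(-441069 + 393531) = (-105935 + 303*496)/(-47538) = (-105935 + 150288)*(-1/47538) = 44353*(-1/47538) = -44353/47538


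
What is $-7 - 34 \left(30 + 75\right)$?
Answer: $-3577$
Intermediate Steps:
$-7 - 34 \left(30 + 75\right) = -7 - 3570 = -3577$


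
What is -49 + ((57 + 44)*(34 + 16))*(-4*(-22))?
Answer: 444351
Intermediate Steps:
-49 + ((57 + 44)*(34 + 16))*(-4*(-22)) = -49 + (101*50)*88 = -49 + 5050*88 = -49 + 444400 = 444351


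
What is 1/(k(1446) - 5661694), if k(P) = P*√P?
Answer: -2830847/16025877742550 - 723*√1446/16025877742550 ≈ -1.7836e-7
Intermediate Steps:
k(P) = P^(3/2)
1/(k(1446) - 5661694) = 1/(1446^(3/2) - 5661694) = 1/(1446*√1446 - 5661694) = 1/(-5661694 + 1446*√1446)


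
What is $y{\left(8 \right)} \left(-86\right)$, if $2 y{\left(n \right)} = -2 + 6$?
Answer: $-172$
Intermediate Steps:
$y{\left(n \right)} = 2$ ($y{\left(n \right)} = \frac{-2 + 6}{2} = \frac{1}{2} \cdot 4 = 2$)
$y{\left(8 \right)} \left(-86\right) = 2 \left(-86\right) = -172$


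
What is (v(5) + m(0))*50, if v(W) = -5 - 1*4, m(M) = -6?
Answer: -750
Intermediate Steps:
v(W) = -9 (v(W) = -5 - 4 = -9)
(v(5) + m(0))*50 = (-9 - 6)*50 = -15*50 = -750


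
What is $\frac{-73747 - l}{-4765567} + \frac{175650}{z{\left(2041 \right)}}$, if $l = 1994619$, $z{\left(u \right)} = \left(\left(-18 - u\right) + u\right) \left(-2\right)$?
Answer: $\frac{139524384121}{28593402} \approx 4879.6$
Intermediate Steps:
$z{\left(u \right)} = 36$ ($z{\left(u \right)} = \left(-18\right) \left(-2\right) = 36$)
$\frac{-73747 - l}{-4765567} + \frac{175650}{z{\left(2041 \right)}} = \frac{-73747 - 1994619}{-4765567} + \frac{175650}{36} = \left(-73747 - 1994619\right) \left(- \frac{1}{4765567}\right) + 175650 \cdot \frac{1}{36} = \left(-2068366\right) \left(- \frac{1}{4765567}\right) + \frac{29275}{6} = \frac{2068366}{4765567} + \frac{29275}{6} = \frac{139524384121}{28593402}$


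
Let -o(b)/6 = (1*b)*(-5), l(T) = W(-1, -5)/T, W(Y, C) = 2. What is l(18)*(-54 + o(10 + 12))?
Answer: 202/3 ≈ 67.333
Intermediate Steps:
l(T) = 2/T
o(b) = 30*b (o(b) = -6*1*b*(-5) = -6*b*(-5) = -(-30)*b = 30*b)
l(18)*(-54 + o(10 + 12)) = (2/18)*(-54 + 30*(10 + 12)) = (2*(1/18))*(-54 + 30*22) = (-54 + 660)/9 = (⅑)*606 = 202/3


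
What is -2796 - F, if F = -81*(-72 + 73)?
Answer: -2715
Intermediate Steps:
F = -81 (F = -81*1 = -81)
-2796 - F = -2796 - 1*(-81) = -2796 + 81 = -2715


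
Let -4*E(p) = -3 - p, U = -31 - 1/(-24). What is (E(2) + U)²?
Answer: 508369/576 ≈ 882.58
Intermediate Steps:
U = -743/24 (U = -31 - 1*(-1/24) = -31 + 1/24 = -743/24 ≈ -30.958)
E(p) = ¾ + p/4 (E(p) = -(-3 - p)/4 = ¾ + p/4)
(E(2) + U)² = ((¾ + (¼)*2) - 743/24)² = ((¾ + ½) - 743/24)² = (5/4 - 743/24)² = (-713/24)² = 508369/576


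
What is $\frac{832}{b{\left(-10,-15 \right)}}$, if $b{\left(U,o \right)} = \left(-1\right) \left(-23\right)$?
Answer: $\frac{832}{23} \approx 36.174$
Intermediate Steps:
$b{\left(U,o \right)} = 23$
$\frac{832}{b{\left(-10,-15 \right)}} = \frac{832}{23}$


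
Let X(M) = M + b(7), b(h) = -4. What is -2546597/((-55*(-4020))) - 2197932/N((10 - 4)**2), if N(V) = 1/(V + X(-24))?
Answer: -3887704668197/221100 ≈ -1.7583e+7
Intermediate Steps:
X(M) = -4 + M (X(M) = M - 4 = -4 + M)
N(V) = 1/(-28 + V) (N(V) = 1/(V + (-4 - 24)) = 1/(V - 28) = 1/(-28 + V))
-2546597/((-55*(-4020))) - 2197932/N((10 - 4)**2) = -2546597/((-55*(-4020))) - (-61542096 + 2197932*(10 - 4)**2) = -2546597/221100 - 2197932/(1/(-28 + 6**2)) = -2546597*1/221100 - 2197932/(1/(-28 + 36)) = -2546597/221100 - 2197932/(1/8) = -2546597/221100 - 2197932/1/8 = -2546597/221100 - 2197932*8 = -2546597/221100 - 17583456 = -3887704668197/221100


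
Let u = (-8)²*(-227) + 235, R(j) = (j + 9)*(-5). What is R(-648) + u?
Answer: -11098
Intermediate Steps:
R(j) = -45 - 5*j (R(j) = (9 + j)*(-5) = -45 - 5*j)
u = -14293 (u = 64*(-227) + 235 = -14528 + 235 = -14293)
R(-648) + u = (-45 - 5*(-648)) - 14293 = (-45 + 3240) - 14293 = 3195 - 14293 = -11098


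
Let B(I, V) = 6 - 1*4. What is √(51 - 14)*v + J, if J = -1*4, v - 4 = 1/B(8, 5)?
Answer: -4 + 9*√37/2 ≈ 23.372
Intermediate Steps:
B(I, V) = 2 (B(I, V) = 6 - 4 = 2)
v = 9/2 (v = 4 + 1/2 = 4 + ½ = 9/2 ≈ 4.5000)
J = -4
√(51 - 14)*v + J = √(51 - 14)*(9/2) - 4 = √37*(9/2) - 4 = 9*√37/2 - 4 = -4 + 9*√37/2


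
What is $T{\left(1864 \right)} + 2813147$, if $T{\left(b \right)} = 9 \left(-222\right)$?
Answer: $2811149$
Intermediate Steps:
$T{\left(b \right)} = -1998$
$T{\left(1864 \right)} + 2813147 = -1998 + 2813147 = 2811149$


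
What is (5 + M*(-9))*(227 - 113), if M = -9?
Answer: 9804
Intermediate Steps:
(5 + M*(-9))*(227 - 113) = (5 - 9*(-9))*(227 - 113) = (5 + 81)*114 = 86*114 = 9804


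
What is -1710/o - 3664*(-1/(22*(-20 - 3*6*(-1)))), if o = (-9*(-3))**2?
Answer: -76286/891 ≈ -85.618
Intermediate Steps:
o = 729 (o = 27**2 = 729)
-1710/o - 3664*(-1/(22*(-20 - 3*6*(-1)))) = -1710/729 - 3664*(-1/(22*(-20 - 3*6*(-1)))) = -1710*1/729 - 3664*(-1/(22*(-20 - 18*(-1)))) = -190/81 - 3664*(-1/(22*(-20 + 18))) = -190/81 - 3664/((-22*(-2))) = -190/81 - 3664/44 = -190/81 - 3664*1/44 = -190/81 - 916/11 = -76286/891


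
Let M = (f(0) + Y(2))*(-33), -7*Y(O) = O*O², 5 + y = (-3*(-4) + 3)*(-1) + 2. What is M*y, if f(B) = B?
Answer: -4752/7 ≈ -678.86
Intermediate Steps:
y = -18 (y = -5 + ((-3*(-4) + 3)*(-1) + 2) = -5 + ((12 + 3)*(-1) + 2) = -5 + (15*(-1) + 2) = -5 + (-15 + 2) = -5 - 13 = -18)
Y(O) = -O³/7 (Y(O) = -O*O²/7 = -O³/7)
M = 264/7 (M = (0 - ⅐*2³)*(-33) = (0 - ⅐*8)*(-33) = (0 - 8/7)*(-33) = -8/7*(-33) = 264/7 ≈ 37.714)
M*y = (264/7)*(-18) = -4752/7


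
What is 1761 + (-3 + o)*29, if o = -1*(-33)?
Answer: 2631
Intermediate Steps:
o = 33
1761 + (-3 + o)*29 = 1761 + (-3 + 33)*29 = 1761 + 30*29 = 1761 + 870 = 2631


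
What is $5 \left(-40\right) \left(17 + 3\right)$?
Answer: $-4000$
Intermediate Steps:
$5 \left(-40\right) \left(17 + 3\right) = \left(-200\right) 20 = -4000$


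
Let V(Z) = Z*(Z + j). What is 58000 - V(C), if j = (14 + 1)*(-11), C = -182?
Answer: -5154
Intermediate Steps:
j = -165 (j = 15*(-11) = -165)
V(Z) = Z*(-165 + Z) (V(Z) = Z*(Z - 165) = Z*(-165 + Z))
58000 - V(C) = 58000 - (-182)*(-165 - 182) = 58000 - (-182)*(-347) = 58000 - 1*63154 = 58000 - 63154 = -5154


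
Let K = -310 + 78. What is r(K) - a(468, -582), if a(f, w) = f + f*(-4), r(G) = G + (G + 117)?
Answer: 1057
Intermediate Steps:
K = -232
r(G) = 117 + 2*G (r(G) = G + (117 + G) = 117 + 2*G)
a(f, w) = -3*f (a(f, w) = f - 4*f = -3*f)
r(K) - a(468, -582) = (117 + 2*(-232)) - (-3)*468 = (117 - 464) - 1*(-1404) = -347 + 1404 = 1057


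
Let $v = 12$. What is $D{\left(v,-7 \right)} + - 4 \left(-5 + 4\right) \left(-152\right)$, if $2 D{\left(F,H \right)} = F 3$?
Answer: $-590$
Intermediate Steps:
$D{\left(F,H \right)} = \frac{3 F}{2}$ ($D{\left(F,H \right)} = \frac{F 3}{2} = \frac{3 F}{2}$)
$D{\left(v,-7 \right)} + - 4 \left(-5 + 4\right) \left(-152\right) = \frac{3}{2} \cdot 12 + - 4 \left(-5 + 4\right) \left(-152\right) = 18 + \left(-4\right) \left(-1\right) \left(-152\right) = 18 + 4 \left(-152\right) = 18 - 608 = -590$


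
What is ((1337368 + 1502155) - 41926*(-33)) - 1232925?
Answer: 2990156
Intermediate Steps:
((1337368 + 1502155) - 41926*(-33)) - 1232925 = (2839523 + 1383558) - 1232925 = 4223081 - 1232925 = 2990156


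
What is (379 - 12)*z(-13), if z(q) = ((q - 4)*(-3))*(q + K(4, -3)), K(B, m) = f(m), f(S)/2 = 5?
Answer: -56151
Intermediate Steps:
f(S) = 10 (f(S) = 2*5 = 10)
K(B, m) = 10
z(q) = (10 + q)*(12 - 3*q) (z(q) = ((q - 4)*(-3))*(q + 10) = ((-4 + q)*(-3))*(10 + q) = (12 - 3*q)*(10 + q) = (10 + q)*(12 - 3*q))
(379 - 12)*z(-13) = (379 - 12)*(120 - 18*(-13) - 3*(-13)²) = 367*(120 + 234 - 3*169) = 367*(120 + 234 - 507) = 367*(-153) = -56151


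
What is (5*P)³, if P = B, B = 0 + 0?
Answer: 0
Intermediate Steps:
B = 0
P = 0
(5*P)³ = (5*0)³ = 0³ = 0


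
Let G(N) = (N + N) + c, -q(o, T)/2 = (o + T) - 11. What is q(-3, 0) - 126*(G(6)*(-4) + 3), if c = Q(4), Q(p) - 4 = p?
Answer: 9730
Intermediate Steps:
Q(p) = 4 + p
c = 8 (c = 4 + 4 = 8)
q(o, T) = 22 - 2*T - 2*o (q(o, T) = -2*((o + T) - 11) = -2*((T + o) - 11) = -2*(-11 + T + o) = 22 - 2*T - 2*o)
G(N) = 8 + 2*N (G(N) = (N + N) + 8 = 2*N + 8 = 8 + 2*N)
q(-3, 0) - 126*(G(6)*(-4) + 3) = (22 - 2*0 - 2*(-3)) - 126*((8 + 2*6)*(-4) + 3) = (22 + 0 + 6) - 126*((8 + 12)*(-4) + 3) = 28 - 126*(20*(-4) + 3) = 28 - 126*(-80 + 3) = 28 - 126*(-77) = 28 + 9702 = 9730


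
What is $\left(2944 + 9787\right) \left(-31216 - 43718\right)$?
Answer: $-953984754$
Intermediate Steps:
$\left(2944 + 9787\right) \left(-31216 - 43718\right) = 12731 \left(-74934\right) = -953984754$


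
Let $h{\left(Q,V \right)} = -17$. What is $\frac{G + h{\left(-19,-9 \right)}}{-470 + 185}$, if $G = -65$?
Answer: $\frac{82}{285} \approx 0.28772$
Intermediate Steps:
$\frac{G + h{\left(-19,-9 \right)}}{-470 + 185} = \frac{-65 - 17}{-470 + 185} = - \frac{82}{-285} = \left(-82\right) \left(- \frac{1}{285}\right) = \frac{82}{285}$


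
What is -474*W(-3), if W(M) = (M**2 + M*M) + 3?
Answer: -9954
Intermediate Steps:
W(M) = 3 + 2*M**2 (W(M) = (M**2 + M**2) + 3 = 2*M**2 + 3 = 3 + 2*M**2)
-474*W(-3) = -474*(3 + 2*(-3)**2) = -474*(3 + 2*9) = -474*(3 + 18) = -474*21 = -9954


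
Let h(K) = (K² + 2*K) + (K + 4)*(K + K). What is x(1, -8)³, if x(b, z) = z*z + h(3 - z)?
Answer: 154854153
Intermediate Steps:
h(K) = K² + 2*K + 2*K*(4 + K) (h(K) = (K² + 2*K) + (4 + K)*(2*K) = (K² + 2*K) + 2*K*(4 + K) = K² + 2*K + 2*K*(4 + K))
x(b, z) = z² + (3 - z)*(19 - 3*z) (x(b, z) = z*z + (3 - z)*(10 + 3*(3 - z)) = z² + (3 - z)*(10 + (9 - 3*z)) = z² + (3 - z)*(19 - 3*z))
x(1, -8)³ = (57 - 28*(-8) + 4*(-8)²)³ = (57 + 224 + 4*64)³ = (57 + 224 + 256)³ = 537³ = 154854153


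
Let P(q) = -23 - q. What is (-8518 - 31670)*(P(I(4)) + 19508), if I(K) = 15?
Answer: -782460360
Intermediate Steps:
(-8518 - 31670)*(P(I(4)) + 19508) = (-8518 - 31670)*((-23 - 1*15) + 19508) = -40188*((-23 - 15) + 19508) = -40188*(-38 + 19508) = -40188*19470 = -782460360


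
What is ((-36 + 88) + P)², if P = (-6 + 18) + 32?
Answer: 9216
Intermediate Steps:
P = 44 (P = 12 + 32 = 44)
((-36 + 88) + P)² = ((-36 + 88) + 44)² = (52 + 44)² = 96² = 9216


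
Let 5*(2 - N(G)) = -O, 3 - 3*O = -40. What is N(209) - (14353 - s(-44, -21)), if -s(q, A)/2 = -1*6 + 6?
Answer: -215222/15 ≈ -14348.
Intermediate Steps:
O = 43/3 (O = 1 - ⅓*(-40) = 1 + 40/3 = 43/3 ≈ 14.333)
N(G) = 73/15 (N(G) = 2 - (-1)*43/(5*3) = 2 - ⅕*(-43/3) = 2 + 43/15 = 73/15)
s(q, A) = 0 (s(q, A) = -2*(-1*6 + 6) = -2*(-6 + 6) = -2*0 = 0)
N(209) - (14353 - s(-44, -21)) = 73/15 - (14353 - 1*0) = 73/15 - (14353 + 0) = 73/15 - 1*14353 = 73/15 - 14353 = -215222/15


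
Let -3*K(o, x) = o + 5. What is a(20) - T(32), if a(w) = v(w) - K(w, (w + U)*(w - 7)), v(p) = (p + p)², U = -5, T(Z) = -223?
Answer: 5494/3 ≈ 1831.3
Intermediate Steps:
v(p) = 4*p² (v(p) = (2*p)² = 4*p²)
K(o, x) = -5/3 - o/3 (K(o, x) = -(o + 5)/3 = -(5 + o)/3 = -5/3 - o/3)
a(w) = 5/3 + 4*w² + w/3 (a(w) = 4*w² - (-5/3 - w/3) = 4*w² + (5/3 + w/3) = 5/3 + 4*w² + w/3)
a(20) - T(32) = (5/3 + 4*20² + (⅓)*20) - 1*(-223) = (5/3 + 4*400 + 20/3) + 223 = (5/3 + 1600 + 20/3) + 223 = 4825/3 + 223 = 5494/3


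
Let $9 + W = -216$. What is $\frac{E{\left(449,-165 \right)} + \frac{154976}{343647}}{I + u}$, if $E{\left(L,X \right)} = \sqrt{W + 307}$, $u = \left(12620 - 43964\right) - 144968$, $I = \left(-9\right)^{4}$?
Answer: $- \frac{154976}{58334421897} - \frac{\sqrt{82}}{169751} \approx -5.6002 \cdot 10^{-5}$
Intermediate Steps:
$I = 6561$
$W = -225$ ($W = -9 - 216 = -225$)
$u = -176312$ ($u = -31344 - 144968 = -176312$)
$E{\left(L,X \right)} = \sqrt{82}$ ($E{\left(L,X \right)} = \sqrt{-225 + 307} = \sqrt{82}$)
$\frac{E{\left(449,-165 \right)} + \frac{154976}{343647}}{I + u} = \frac{\sqrt{82} + \frac{154976}{343647}}{6561 - 176312} = \frac{\sqrt{82} + 154976 \cdot \frac{1}{343647}}{-169751} = \left(\sqrt{82} + \frac{154976}{343647}\right) \left(- \frac{1}{169751}\right) = \left(\frac{154976}{343647} + \sqrt{82}\right) \left(- \frac{1}{169751}\right) = - \frac{154976}{58334421897} - \frac{\sqrt{82}}{169751}$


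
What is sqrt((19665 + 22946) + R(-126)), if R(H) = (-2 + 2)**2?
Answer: sqrt(42611) ≈ 206.42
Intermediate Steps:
R(H) = 0 (R(H) = 0**2 = 0)
sqrt((19665 + 22946) + R(-126)) = sqrt((19665 + 22946) + 0) = sqrt(42611 + 0) = sqrt(42611)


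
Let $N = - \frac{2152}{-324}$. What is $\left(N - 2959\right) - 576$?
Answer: $- \frac{285797}{81} \approx -3528.4$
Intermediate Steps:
$N = \frac{538}{81}$ ($N = \left(-2152\right) \left(- \frac{1}{324}\right) = \frac{538}{81} \approx 6.642$)
$\left(N - 2959\right) - 576 = \left(\frac{538}{81} - 2959\right) - 576 = - \frac{239141}{81} - 576 = - \frac{285797}{81}$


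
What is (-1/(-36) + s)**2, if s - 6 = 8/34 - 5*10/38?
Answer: 3309355729/135210384 ≈ 24.476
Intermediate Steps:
s = 1589/323 (s = 6 + (8/34 - 5*10/38) = 6 + (8*(1/34) - 50*1/38) = 6 + (4/17 - 25/19) = 6 - 349/323 = 1589/323 ≈ 4.9195)
(-1/(-36) + s)**2 = (-1/(-36) + 1589/323)**2 = (-1*(-1/36) + 1589/323)**2 = (1/36 + 1589/323)**2 = (57527/11628)**2 = 3309355729/135210384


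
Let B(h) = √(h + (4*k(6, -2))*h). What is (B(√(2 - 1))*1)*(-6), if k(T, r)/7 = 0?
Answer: -6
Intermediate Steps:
k(T, r) = 0 (k(T, r) = 7*0 = 0)
B(h) = √h (B(h) = √(h + (4*0)*h) = √(h + 0*h) = √(h + 0) = √h)
(B(√(2 - 1))*1)*(-6) = (√(√(2 - 1))*1)*(-6) = (√(√1)*1)*(-6) = (√1*1)*(-6) = (1*1)*(-6) = 1*(-6) = -6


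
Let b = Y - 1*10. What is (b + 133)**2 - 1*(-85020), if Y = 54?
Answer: 116349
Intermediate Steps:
b = 44 (b = 54 - 1*10 = 54 - 10 = 44)
(b + 133)**2 - 1*(-85020) = (44 + 133)**2 - 1*(-85020) = 177**2 + 85020 = 31329 + 85020 = 116349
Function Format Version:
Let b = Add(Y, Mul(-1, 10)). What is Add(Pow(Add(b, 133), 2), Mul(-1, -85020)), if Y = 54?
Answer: 116349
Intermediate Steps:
b = 44 (b = Add(54, Mul(-1, 10)) = Add(54, -10) = 44)
Add(Pow(Add(b, 133), 2), Mul(-1, -85020)) = Add(Pow(Add(44, 133), 2), Mul(-1, -85020)) = Add(Pow(177, 2), 85020) = Add(31329, 85020) = 116349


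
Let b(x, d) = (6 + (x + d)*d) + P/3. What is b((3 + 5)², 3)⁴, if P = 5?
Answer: 153566799376/81 ≈ 1.8959e+9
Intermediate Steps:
b(x, d) = 23/3 + d*(d + x) (b(x, d) = (6 + (x + d)*d) + 5/3 = (6 + (d + x)*d) + 5*(⅓) = (6 + d*(d + x)) + 5/3 = 23/3 + d*(d + x))
b((3 + 5)², 3)⁴ = (23/3 + 3² + 3*(3 + 5)²)⁴ = (23/3 + 9 + 3*8²)⁴ = (23/3 + 9 + 3*64)⁴ = (23/3 + 9 + 192)⁴ = (626/3)⁴ = 153566799376/81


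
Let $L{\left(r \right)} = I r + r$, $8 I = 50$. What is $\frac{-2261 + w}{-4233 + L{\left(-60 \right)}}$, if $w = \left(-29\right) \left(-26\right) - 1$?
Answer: $\frac{377}{1167} \approx 0.32305$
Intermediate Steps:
$w = 753$ ($w = 754 - 1 = 753$)
$I = \frac{25}{4}$ ($I = \frac{1}{8} \cdot 50 = \frac{25}{4} \approx 6.25$)
$L{\left(r \right)} = \frac{29 r}{4}$ ($L{\left(r \right)} = \frac{25 r}{4} + r = \frac{29 r}{4}$)
$\frac{-2261 + w}{-4233 + L{\left(-60 \right)}} = \frac{-2261 + 753}{-4233 + \frac{29}{4} \left(-60\right)} = - \frac{1508}{-4233 - 435} = - \frac{1508}{-4668} = \left(-1508\right) \left(- \frac{1}{4668}\right) = \frac{377}{1167}$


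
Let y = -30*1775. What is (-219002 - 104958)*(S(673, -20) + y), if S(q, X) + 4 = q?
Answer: 17034140760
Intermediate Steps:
y = -53250
S(q, X) = -4 + q
(-219002 - 104958)*(S(673, -20) + y) = (-219002 - 104958)*((-4 + 673) - 53250) = -323960*(669 - 53250) = -323960*(-52581) = 17034140760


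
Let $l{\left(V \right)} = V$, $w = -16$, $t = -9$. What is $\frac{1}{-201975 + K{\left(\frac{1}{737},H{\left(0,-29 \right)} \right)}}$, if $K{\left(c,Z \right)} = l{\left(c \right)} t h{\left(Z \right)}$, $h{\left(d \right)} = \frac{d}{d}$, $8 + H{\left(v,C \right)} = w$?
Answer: $- \frac{737}{148855584} \approx -4.9511 \cdot 10^{-6}$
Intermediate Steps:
$H{\left(v,C \right)} = -24$ ($H{\left(v,C \right)} = -8 - 16 = -24$)
$h{\left(d \right)} = 1$
$K{\left(c,Z \right)} = - 9 c$ ($K{\left(c,Z \right)} = c \left(-9\right) 1 = - 9 c 1 = - 9 c$)
$\frac{1}{-201975 + K{\left(\frac{1}{737},H{\left(0,-29 \right)} \right)}} = \frac{1}{-201975 - \frac{9}{737}} = \frac{1}{- \frac{148855584}{737}} = - \frac{737}{148855584}$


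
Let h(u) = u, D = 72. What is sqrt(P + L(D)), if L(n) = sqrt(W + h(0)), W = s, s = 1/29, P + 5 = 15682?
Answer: sqrt(13184357 + 29*sqrt(29))/29 ≈ 125.21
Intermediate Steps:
P = 15677 (P = -5 + 15682 = 15677)
s = 1/29 ≈ 0.034483
W = 1/29 ≈ 0.034483
L(n) = sqrt(29)/29 (L(n) = sqrt(1/29 + 0) = sqrt(1/29) = sqrt(29)/29)
sqrt(P + L(D)) = sqrt(15677 + sqrt(29)/29)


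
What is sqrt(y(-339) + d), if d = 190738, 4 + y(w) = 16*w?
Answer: 3*sqrt(20590) ≈ 430.48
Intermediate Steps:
y(w) = -4 + 16*w
sqrt(y(-339) + d) = sqrt((-4 + 16*(-339)) + 190738) = sqrt((-4 - 5424) + 190738) = sqrt(-5428 + 190738) = sqrt(185310) = 3*sqrt(20590)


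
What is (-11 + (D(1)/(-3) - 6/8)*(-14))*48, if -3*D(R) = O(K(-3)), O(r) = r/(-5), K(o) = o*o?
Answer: 552/5 ≈ 110.40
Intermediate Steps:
K(o) = o**2
O(r) = -r/5 (O(r) = r*(-1/5) = -r/5)
D(R) = 3/5 (D(R) = -(-1)*(-3)**2/15 = -(-1)*9/15 = -1/3*(-9/5) = 3/5)
(-11 + (D(1)/(-3) - 6/8)*(-14))*48 = (-11 + ((3/5)/(-3) - 6/8)*(-14))*48 = (-11 + ((3/5)*(-1/3) - 6*1/8)*(-14))*48 = (-11 + (-1/5 - 3/4)*(-14))*48 = (-11 - 19/20*(-14))*48 = (-11 + 133/10)*48 = (23/10)*48 = 552/5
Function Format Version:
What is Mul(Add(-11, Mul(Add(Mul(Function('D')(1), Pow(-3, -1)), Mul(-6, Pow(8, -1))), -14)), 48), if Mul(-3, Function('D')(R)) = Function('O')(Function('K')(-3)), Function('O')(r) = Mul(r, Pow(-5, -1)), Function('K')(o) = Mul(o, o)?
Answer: Rational(552, 5) ≈ 110.40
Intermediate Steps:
Function('K')(o) = Pow(o, 2)
Function('O')(r) = Mul(Rational(-1, 5), r) (Function('O')(r) = Mul(r, Rational(-1, 5)) = Mul(Rational(-1, 5), r))
Function('D')(R) = Rational(3, 5) (Function('D')(R) = Mul(Rational(-1, 3), Mul(Rational(-1, 5), Pow(-3, 2))) = Mul(Rational(-1, 3), Mul(Rational(-1, 5), 9)) = Mul(Rational(-1, 3), Rational(-9, 5)) = Rational(3, 5))
Mul(Add(-11, Mul(Add(Mul(Function('D')(1), Pow(-3, -1)), Mul(-6, Pow(8, -1))), -14)), 48) = Mul(Add(-11, Mul(Add(Mul(Rational(3, 5), Pow(-3, -1)), Mul(-6, Pow(8, -1))), -14)), 48) = Mul(Add(-11, Mul(Add(Mul(Rational(3, 5), Rational(-1, 3)), Mul(-6, Rational(1, 8))), -14)), 48) = Mul(Add(-11, Mul(Add(Rational(-1, 5), Rational(-3, 4)), -14)), 48) = Mul(Add(-11, Mul(Rational(-19, 20), -14)), 48) = Mul(Add(-11, Rational(133, 10)), 48) = Mul(Rational(23, 10), 48) = Rational(552, 5)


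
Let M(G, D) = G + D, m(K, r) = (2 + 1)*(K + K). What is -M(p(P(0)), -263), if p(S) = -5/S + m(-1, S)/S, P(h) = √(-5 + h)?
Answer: 263 - 11*I*√5/5 ≈ 263.0 - 4.9193*I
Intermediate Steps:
m(K, r) = 6*K (m(K, r) = 3*(2*K) = 6*K)
p(S) = -11/S (p(S) = -5/S + (6*(-1))/S = -5/S - 6/S = -11/S)
M(G, D) = D + G
-M(p(P(0)), -263) = -(-263 - 11/√(-5 + 0)) = -(-263 - 11*(-I*√5/5)) = -(-263 - (-11)*I*√5/5) = -(-263 + 11*I*√5/5) = 263 - 11*I*√5/5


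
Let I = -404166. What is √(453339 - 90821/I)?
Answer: 47*√33523328599530/404166 ≈ 673.30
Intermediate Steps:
√(453339 - 90821/I) = √(453339 - 90821/(-404166)) = √(453339 - 90821*(-1/404166)) = √(453339 + 90821/404166) = √(183224301095/404166) = 47*√33523328599530/404166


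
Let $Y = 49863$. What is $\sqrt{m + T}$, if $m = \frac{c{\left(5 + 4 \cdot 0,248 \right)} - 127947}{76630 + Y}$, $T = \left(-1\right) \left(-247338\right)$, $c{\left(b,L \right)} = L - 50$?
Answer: $\frac{\sqrt{3957510327667305}}{126493} \approx 497.33$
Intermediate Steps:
$c{\left(b,L \right)} = -50 + L$ ($c{\left(b,L \right)} = L - 50 = -50 + L$)
$T = 247338$
$m = - \frac{127749}{126493}$ ($m = \frac{\left(-50 + 248\right) - 127947}{76630 + 49863} = \frac{198 - 127947}{126493} = \left(-127749\right) \frac{1}{126493} = - \frac{127749}{126493} \approx -1.0099$)
$\sqrt{m + T} = \sqrt{- \frac{127749}{126493} + 247338} = \sqrt{\frac{31286397885}{126493}} = \frac{\sqrt{3957510327667305}}{126493}$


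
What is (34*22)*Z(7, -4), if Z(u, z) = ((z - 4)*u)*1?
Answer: -41888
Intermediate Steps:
Z(u, z) = u*(-4 + z) (Z(u, z) = ((-4 + z)*u)*1 = (u*(-4 + z))*1 = u*(-4 + z))
(34*22)*Z(7, -4) = (34*22)*(7*(-4 - 4)) = 748*(7*(-8)) = 748*(-56) = -41888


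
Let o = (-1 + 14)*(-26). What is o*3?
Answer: -1014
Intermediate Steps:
o = -338 (o = 13*(-26) = -338)
o*3 = -338*3 = -1014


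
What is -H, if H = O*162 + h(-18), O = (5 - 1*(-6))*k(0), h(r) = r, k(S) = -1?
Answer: 1800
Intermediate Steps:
O = -11 (O = (5 - 1*(-6))*(-1) = (5 + 6)*(-1) = 11*(-1) = -11)
H = -1800 (H = -11*162 - 18 = -1782 - 18 = -1800)
-H = -1*(-1800) = 1800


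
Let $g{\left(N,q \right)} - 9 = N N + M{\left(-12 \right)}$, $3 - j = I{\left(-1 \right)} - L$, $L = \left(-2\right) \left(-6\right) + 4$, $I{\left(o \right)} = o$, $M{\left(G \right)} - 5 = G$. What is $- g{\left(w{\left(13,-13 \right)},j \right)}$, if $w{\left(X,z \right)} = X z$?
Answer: $-28563$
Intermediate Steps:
$M{\left(G \right)} = 5 + G$
$L = 16$ ($L = 12 + 4 = 16$)
$j = 20$ ($j = 3 - \left(-1 - 16\right) = 3 - -17 = 3 + 17 = 20$)
$g{\left(N,q \right)} = 2 + N^{2}$ ($g{\left(N,q \right)} = 9 + \left(N N + \left(5 - 12\right)\right) = 9 + \left(N^{2} - 7\right) = 9 + \left(-7 + N^{2}\right) = 2 + N^{2}$)
$- g{\left(w{\left(13,-13 \right)},j \right)} = - (2 + \left(13 \left(-13\right)\right)^{2}) = - (2 + \left(-169\right)^{2}) = - (2 + 28561) = \left(-1\right) 28563 = -28563$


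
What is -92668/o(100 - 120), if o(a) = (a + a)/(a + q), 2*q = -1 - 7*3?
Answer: -718177/10 ≈ -71818.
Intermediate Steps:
q = -11 (q = (-1 - 7*3)/2 = (-1 - 21)/2 = (1/2)*(-22) = -11)
o(a) = 2*a/(-11 + a) (o(a) = (a + a)/(a - 11) = (2*a)/(-11 + a) = 2*a/(-11 + a))
-92668/o(100 - 120) = -92668*(-11 + (100 - 120))/(2*(100 - 120)) = -92668/(2*(-20)/(-11 - 20)) = -92668/(2*(-20)/(-31)) = -92668/(2*(-20)*(-1/31)) = -92668/40/31 = -92668*31/40 = -718177/10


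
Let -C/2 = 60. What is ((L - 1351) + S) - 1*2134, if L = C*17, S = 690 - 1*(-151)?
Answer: -4684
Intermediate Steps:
S = 841 (S = 690 + 151 = 841)
C = -120 (C = -2*60 = -120)
L = -2040 (L = -120*17 = -2040)
((L - 1351) + S) - 1*2134 = ((-2040 - 1351) + 841) - 1*2134 = (-3391 + 841) - 2134 = -2550 - 2134 = -4684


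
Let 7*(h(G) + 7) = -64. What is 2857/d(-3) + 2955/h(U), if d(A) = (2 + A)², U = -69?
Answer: 302156/113 ≈ 2673.9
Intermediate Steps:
h(G) = -113/7 (h(G) = -7 + (⅐)*(-64) = -7 - 64/7 = -113/7)
2857/d(-3) + 2955/h(U) = 2857/((2 - 3)²) + 2955/(-113/7) = 2857/((-1)²) + 2955*(-7/113) = 2857/1 - 20685/113 = 2857*1 - 20685/113 = 2857 - 20685/113 = 302156/113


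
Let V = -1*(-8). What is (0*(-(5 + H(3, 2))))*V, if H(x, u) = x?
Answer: 0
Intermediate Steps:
V = 8
(0*(-(5 + H(3, 2))))*V = (0*(-(5 + 3)))*8 = (0*(-1*8))*8 = (0*(-8))*8 = 0*8 = 0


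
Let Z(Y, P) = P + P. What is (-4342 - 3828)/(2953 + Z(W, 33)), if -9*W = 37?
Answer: -8170/3019 ≈ -2.7062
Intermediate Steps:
W = -37/9 (W = -⅑*37 = -37/9 ≈ -4.1111)
Z(Y, P) = 2*P
(-4342 - 3828)/(2953 + Z(W, 33)) = (-4342 - 3828)/(2953 + 2*33) = -8170/(2953 + 66) = -8170/3019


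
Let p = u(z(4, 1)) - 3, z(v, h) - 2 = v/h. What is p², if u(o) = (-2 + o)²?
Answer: 169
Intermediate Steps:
z(v, h) = 2 + v/h
p = 13 (p = (-2 + (2 + 4/1))² - 3 = (-2 + (2 + 4*1))² - 3 = (-2 + (2 + 4))² - 3 = (-2 + 6)² - 3 = 4² - 3 = 16 - 3 = 13)
p² = 13² = 169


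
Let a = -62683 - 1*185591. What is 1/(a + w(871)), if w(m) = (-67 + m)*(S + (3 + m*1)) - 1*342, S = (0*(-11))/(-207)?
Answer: 1/454080 ≈ 2.2023e-6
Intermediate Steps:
a = -248274 (a = -62683 - 185591 = -248274)
S = 0 (S = 0*(-1/207) = 0)
w(m) = -342 + (-67 + m)*(3 + m) (w(m) = (-67 + m)*(0 + (3 + m*1)) - 1*342 = (-67 + m)*(0 + (3 + m)) - 342 = (-67 + m)*(3 + m) - 342 = -342 + (-67 + m)*(3 + m))
1/(a + w(871)) = 1/(-248274 + (-543 + 871² - 64*871)) = 1/(-248274 + (-543 + 758641 - 55744)) = 1/(-248274 + 702354) = 1/454080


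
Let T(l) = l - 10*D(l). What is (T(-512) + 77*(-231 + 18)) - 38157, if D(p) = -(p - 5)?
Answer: -60240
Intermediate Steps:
D(p) = 5 - p (D(p) = -(-5 + p) = 5 - p)
T(l) = -50 + 11*l (T(l) = l - 10*(5 - l) = l + (-50 + 10*l) = -50 + 11*l)
(T(-512) + 77*(-231 + 18)) - 38157 = ((-50 + 11*(-512)) + 77*(-231 + 18)) - 38157 = ((-50 - 5632) + 77*(-213)) - 38157 = (-5682 - 16401) - 38157 = -22083 - 38157 = -60240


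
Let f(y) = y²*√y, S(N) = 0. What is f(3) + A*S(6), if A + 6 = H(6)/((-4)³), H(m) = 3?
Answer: 9*√3 ≈ 15.588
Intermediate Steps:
A = -387/64 (A = -6 + 3/((-4)³) = -6 + 3/(-64) = -6 + 3*(-1/64) = -6 - 3/64 = -387/64 ≈ -6.0469)
f(y) = y^(5/2)
f(3) + A*S(6) = 3^(5/2) - 387/64*0 = 9*√3 + 0 = 9*√3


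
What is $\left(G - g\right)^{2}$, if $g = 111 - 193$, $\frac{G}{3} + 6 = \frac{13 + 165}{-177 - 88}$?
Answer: $\frac{269813476}{70225} \approx 3842.1$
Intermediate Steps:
$G = - \frac{5304}{265}$ ($G = -18 + 3 \frac{13 + 165}{-177 - 88} = -18 + 3 \frac{178}{-265} = -18 + 3 \cdot 178 \left(- \frac{1}{265}\right) = -18 + 3 \left(- \frac{178}{265}\right) = -18 - \frac{534}{265} = - \frac{5304}{265} \approx -20.015$)
$g = -82$
$\left(G - g\right)^{2} = \left(- \frac{5304}{265} - -82\right)^{2} = \left(- \frac{5304}{265} + 82\right)^{2} = \left(\frac{16426}{265}\right)^{2} = \frac{269813476}{70225}$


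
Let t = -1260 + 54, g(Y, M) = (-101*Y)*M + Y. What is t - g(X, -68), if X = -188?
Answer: 1290166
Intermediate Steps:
g(Y, M) = Y - 101*M*Y (g(Y, M) = -101*M*Y + Y = Y - 101*M*Y)
t = -1206
t - g(X, -68) = -1206 - (-188)*(1 - 101*(-68)) = -1206 - (-188)*(1 + 6868) = -1206 - (-188)*6869 = -1206 - 1*(-1291372) = -1206 + 1291372 = 1290166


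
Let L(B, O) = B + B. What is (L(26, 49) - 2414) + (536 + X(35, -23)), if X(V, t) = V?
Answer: -1791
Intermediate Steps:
L(B, O) = 2*B
(L(26, 49) - 2414) + (536 + X(35, -23)) = (2*26 - 2414) + (536 + 35) = (52 - 2414) + 571 = -2362 + 571 = -1791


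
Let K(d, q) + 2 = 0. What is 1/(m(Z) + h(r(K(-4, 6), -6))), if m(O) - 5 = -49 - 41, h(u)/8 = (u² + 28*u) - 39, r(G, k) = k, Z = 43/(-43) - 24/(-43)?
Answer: -1/1453 ≈ -0.00068823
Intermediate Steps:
Z = -19/43 (Z = 43*(-1/43) - 24*(-1/43) = -1 + 24/43 = -19/43 ≈ -0.44186)
K(d, q) = -2 (K(d, q) = -2 + 0 = -2)
h(u) = -312 + 8*u² + 224*u (h(u) = 8*((u² + 28*u) - 39) = 8*(-39 + u² + 28*u) = -312 + 8*u² + 224*u)
m(O) = -85 (m(O) = 5 + (-49 - 41) = 5 - 90 = -85)
1/(m(Z) + h(r(K(-4, 6), -6))) = 1/(-85 + (-312 + 8*(-6)² + 224*(-6))) = 1/(-85 + (-312 + 8*36 - 1344)) = 1/(-85 + (-312 + 288 - 1344)) = 1/(-85 - 1368) = 1/(-1453) = -1/1453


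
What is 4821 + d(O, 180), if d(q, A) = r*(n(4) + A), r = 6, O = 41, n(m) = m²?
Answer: 5997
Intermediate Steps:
d(q, A) = 96 + 6*A (d(q, A) = 6*(4² + A) = 6*(16 + A) = 96 + 6*A)
4821 + d(O, 180) = 4821 + (96 + 6*180) = 4821 + (96 + 1080) = 4821 + 1176 = 5997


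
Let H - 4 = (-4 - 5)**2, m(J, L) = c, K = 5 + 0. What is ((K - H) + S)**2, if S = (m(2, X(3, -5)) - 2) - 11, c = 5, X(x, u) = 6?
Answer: 7744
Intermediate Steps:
K = 5
m(J, L) = 5
H = 85 (H = 4 + (-4 - 5)**2 = 4 + (-9)**2 = 4 + 81 = 85)
S = -8 (S = (5 - 2) - 11 = 3 - 11 = -8)
((K - H) + S)**2 = ((5 - 1*85) - 8)**2 = ((5 - 85) - 8)**2 = (-80 - 8)**2 = (-88)**2 = 7744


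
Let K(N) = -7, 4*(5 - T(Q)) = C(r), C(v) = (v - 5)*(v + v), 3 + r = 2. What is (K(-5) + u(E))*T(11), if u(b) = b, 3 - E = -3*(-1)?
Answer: -14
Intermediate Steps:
r = -1 (r = -3 + 2 = -1)
C(v) = 2*v*(-5 + v) (C(v) = (-5 + v)*(2*v) = 2*v*(-5 + v))
E = 0 (E = 3 - (-3)*(-1) = 3 - 1*3 = 3 - 3 = 0)
T(Q) = 2 (T(Q) = 5 - (-1)*(-5 - 1)/2 = 5 - (-1)*(-6)/2 = 5 - ¼*12 = 5 - 3 = 2)
(K(-5) + u(E))*T(11) = (-7 + 0)*2 = -7*2 = -14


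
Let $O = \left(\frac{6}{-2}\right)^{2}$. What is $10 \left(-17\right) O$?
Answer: $-1530$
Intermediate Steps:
$O = 9$ ($O = \left(6 \left(- \frac{1}{2}\right)\right)^{2} = \left(-3\right)^{2} = 9$)
$10 \left(-17\right) O = 10 \left(-17\right) 9 = \left(-170\right) 9 = -1530$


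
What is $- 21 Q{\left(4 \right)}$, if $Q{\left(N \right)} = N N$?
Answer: $-336$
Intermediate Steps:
$Q{\left(N \right)} = N^{2}$
$- 21 Q{\left(4 \right)} = - 21 \cdot 4^{2} = \left(-21\right) 16 = -336$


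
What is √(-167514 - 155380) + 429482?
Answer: 429482 + I*√322894 ≈ 4.2948e+5 + 568.24*I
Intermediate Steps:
√(-167514 - 155380) + 429482 = √(-322894) + 429482 = I*√322894 + 429482 = 429482 + I*√322894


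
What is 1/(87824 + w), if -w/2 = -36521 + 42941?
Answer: 1/74984 ≈ 1.3336e-5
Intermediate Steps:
w = -12840 (w = -2*(-36521 + 42941) = -2*6420 = -12840)
1/(87824 + w) = 1/(87824 - 12840) = 1/74984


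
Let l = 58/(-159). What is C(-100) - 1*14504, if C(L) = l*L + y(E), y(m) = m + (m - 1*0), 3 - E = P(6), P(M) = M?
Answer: -2301290/159 ≈ -14474.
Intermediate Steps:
E = -3 (E = 3 - 1*6 = 3 - 6 = -3)
y(m) = 2*m (y(m) = m + (m + 0) = m + m = 2*m)
l = -58/159 (l = 58*(-1/159) = -58/159 ≈ -0.36478)
C(L) = -6 - 58*L/159 (C(L) = -58*L/159 + 2*(-3) = -58*L/159 - 6 = -6 - 58*L/159)
C(-100) - 1*14504 = (-6 - 58/159*(-100)) - 1*14504 = (-6 + 5800/159) - 14504 = 4846/159 - 14504 = -2301290/159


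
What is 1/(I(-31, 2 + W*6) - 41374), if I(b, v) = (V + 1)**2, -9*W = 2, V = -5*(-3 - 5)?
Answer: -1/39693 ≈ -2.5193e-5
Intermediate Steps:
V = 40 (V = -5*(-8) = 40)
W = -2/9 (W = -1/9*2 = -2/9 ≈ -0.22222)
I(b, v) = 1681 (I(b, v) = (40 + 1)**2 = 41**2 = 1681)
1/(I(-31, 2 + W*6) - 41374) = 1/(1681 - 41374) = 1/(-39693) = -1/39693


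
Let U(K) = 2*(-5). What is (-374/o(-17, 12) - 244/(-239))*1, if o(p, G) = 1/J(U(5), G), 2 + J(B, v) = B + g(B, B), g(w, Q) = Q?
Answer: 1966736/239 ≈ 8229.0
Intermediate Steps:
U(K) = -10
J(B, v) = -2 + 2*B (J(B, v) = -2 + (B + B) = -2 + 2*B)
o(p, G) = -1/22 (o(p, G) = 1/(-2 + 2*(-10)) = 1/(-2 - 20) = 1/(-22) = -1/22)
(-374/o(-17, 12) - 244/(-239))*1 = (-374/(-1/22) - 244/(-239))*1 = (-374*(-22) - 244*(-1/239))*1 = (8228 + 244/239)*1 = (1966736/239)*1 = 1966736/239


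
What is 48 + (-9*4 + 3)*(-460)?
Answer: 15228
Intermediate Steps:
48 + (-9*4 + 3)*(-460) = 48 + (-36 + 3)*(-460) = 48 - 33*(-460) = 48 + 15180 = 15228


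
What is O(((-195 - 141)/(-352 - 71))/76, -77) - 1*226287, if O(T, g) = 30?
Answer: -226257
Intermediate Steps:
O(((-195 - 141)/(-352 - 71))/76, -77) - 1*226287 = 30 - 1*226287 = 30 - 226287 = -226257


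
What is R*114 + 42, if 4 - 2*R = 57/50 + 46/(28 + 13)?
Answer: 289191/2050 ≈ 141.07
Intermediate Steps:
R = 3563/4100 (R = 2 - (57/50 + 46/(28 + 13))/2 = 2 - (57*(1/50) + 46/41)/2 = 2 - (57/50 + 46*(1/41))/2 = 2 - (57/50 + 46/41)/2 = 2 - ½*4637/2050 = 2 - 4637/4100 = 3563/4100 ≈ 0.86902)
R*114 + 42 = (3563/4100)*114 + 42 = 203091/2050 + 42 = 289191/2050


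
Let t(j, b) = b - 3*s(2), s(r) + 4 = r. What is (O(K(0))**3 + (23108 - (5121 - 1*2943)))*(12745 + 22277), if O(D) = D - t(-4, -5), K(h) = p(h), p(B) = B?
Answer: 732975438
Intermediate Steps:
s(r) = -4 + r
K(h) = h
t(j, b) = 6 + b (t(j, b) = b - 3*(-4 + 2) = b - 3*(-2) = b + 6 = 6 + b)
O(D) = -1 + D (O(D) = D - (6 - 5) = D - 1*1 = D - 1 = -1 + D)
(O(K(0))**3 + (23108 - (5121 - 1*2943)))*(12745 + 22277) = ((-1 + 0)**3 + (23108 - (5121 - 1*2943)))*(12745 + 22277) = ((-1)**3 + (23108 - (5121 - 2943)))*35022 = (-1 + (23108 - 1*2178))*35022 = (-1 + (23108 - 2178))*35022 = (-1 + 20930)*35022 = 20929*35022 = 732975438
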